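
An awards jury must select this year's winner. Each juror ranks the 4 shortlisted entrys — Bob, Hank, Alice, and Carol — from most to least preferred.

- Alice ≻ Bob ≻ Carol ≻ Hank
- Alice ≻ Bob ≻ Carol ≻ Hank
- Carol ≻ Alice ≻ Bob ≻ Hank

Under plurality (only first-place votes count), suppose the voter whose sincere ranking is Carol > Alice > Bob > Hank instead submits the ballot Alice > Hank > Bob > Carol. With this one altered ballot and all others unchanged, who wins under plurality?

First-place totals with the altered ballot: Bob 0, Hank 0, Alice 3, Carol 0.
The winner is unchanged: still Alice.

Alice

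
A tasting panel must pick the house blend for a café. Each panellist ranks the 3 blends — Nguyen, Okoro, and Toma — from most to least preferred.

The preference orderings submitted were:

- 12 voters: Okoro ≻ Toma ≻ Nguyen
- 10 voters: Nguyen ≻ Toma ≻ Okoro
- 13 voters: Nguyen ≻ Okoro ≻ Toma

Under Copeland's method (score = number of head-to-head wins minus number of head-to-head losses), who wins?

Pairwise results:
  Nguyen vs Okoro: Nguyen wins 23–12.
  Nguyen vs Toma: Nguyen wins 23–12.
  Okoro vs Toma: Okoro wins 25–10.
Copeland scores (wins − losses):
  Nguyen: 2 − 0 = 2
  Okoro: 1 − 1 = 0
  Toma: 0 − 2 = -2
Nguyen has the best Copeland score.

Nguyen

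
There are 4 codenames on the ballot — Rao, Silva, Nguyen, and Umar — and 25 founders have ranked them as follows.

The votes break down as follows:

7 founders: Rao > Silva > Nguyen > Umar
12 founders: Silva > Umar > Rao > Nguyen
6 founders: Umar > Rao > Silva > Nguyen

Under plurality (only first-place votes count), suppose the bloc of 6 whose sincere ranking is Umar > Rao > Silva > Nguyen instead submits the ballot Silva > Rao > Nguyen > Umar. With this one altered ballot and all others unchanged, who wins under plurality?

First-place totals with the altered ballot: Rao 7, Silva 18, Nguyen 0, Umar 0.
The winner is unchanged: still Silva.

Silva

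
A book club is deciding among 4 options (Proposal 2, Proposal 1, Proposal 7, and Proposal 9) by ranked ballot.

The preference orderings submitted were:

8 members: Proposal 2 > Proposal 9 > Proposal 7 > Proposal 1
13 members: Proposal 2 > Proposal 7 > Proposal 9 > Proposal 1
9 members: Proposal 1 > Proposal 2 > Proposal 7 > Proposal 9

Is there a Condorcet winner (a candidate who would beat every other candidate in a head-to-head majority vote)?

Head-to-head results (30 voters total):
Proposal 2 vs Proposal 1: Proposal 2 wins 21–9.
Proposal 2 vs Proposal 7: Proposal 2 wins 30–0.
Proposal 2 vs Proposal 9: Proposal 2 wins 30–0.
Proposal 1 vs Proposal 7: Proposal 7 wins 21–9.
Proposal 1 vs Proposal 9: Proposal 9 wins 21–9.
Proposal 7 vs Proposal 9: Proposal 7 wins 22–8.
Proposal 2 beats each rival — Proposal 1 (21–9), Proposal 7 (30–0), Proposal 9 (30–0) — so Proposal 2 is the Condorcet winner.

Yes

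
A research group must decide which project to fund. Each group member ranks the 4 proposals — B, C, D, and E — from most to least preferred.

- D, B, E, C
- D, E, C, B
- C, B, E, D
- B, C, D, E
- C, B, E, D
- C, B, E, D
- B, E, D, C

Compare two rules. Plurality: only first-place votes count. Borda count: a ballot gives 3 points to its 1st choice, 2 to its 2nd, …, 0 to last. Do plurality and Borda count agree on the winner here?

Plurality first-place counts: B 2, C 3, D 2, E 0 → C.
Borda totals: B 14, C 12, D 8, E 8 → B.
The two rules disagree: plurality picks C, Borda picks B.

No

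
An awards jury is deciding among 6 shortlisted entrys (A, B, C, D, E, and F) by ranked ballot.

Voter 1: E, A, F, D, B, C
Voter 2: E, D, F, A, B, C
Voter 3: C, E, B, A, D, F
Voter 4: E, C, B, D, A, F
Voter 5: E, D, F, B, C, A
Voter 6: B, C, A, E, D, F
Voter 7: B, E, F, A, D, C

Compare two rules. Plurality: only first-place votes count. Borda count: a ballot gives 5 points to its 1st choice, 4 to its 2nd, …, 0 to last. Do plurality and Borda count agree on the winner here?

Yes

Plurality first-place counts: A 0, B 2, C 1, D 0, E 4, F 0 → E.
Borda totals: A 14, B 20, C 14, D 15, E 30, F 12 → E.
The two rules agree on E.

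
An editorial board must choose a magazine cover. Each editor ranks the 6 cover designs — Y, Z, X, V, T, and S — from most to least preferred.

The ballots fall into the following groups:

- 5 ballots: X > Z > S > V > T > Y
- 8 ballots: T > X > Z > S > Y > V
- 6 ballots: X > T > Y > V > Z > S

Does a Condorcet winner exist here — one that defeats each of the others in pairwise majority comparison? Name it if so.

X

Head-to-head results (19 voters total):
Y vs Z: Z wins 13–6.
Y vs X: X wins 19–0.
Y vs V: Y wins 14–5.
Y vs T: T wins 19–0.
Y vs S: S wins 13–6.
Z vs X: X wins 19–0.
Z vs V: Z wins 13–6.
Z vs T: T wins 14–5.
Z vs S: Z wins 19–0.
X vs V: X wins 19–0.
X vs T: X wins 11–8.
X vs S: X wins 19–0.
V vs T: T wins 14–5.
V vs S: S wins 13–6.
T vs S: T wins 14–5.
X beats each rival — Y (19–0), Z (19–0), V (19–0), T (11–8), S (19–0) — so X is the Condorcet winner.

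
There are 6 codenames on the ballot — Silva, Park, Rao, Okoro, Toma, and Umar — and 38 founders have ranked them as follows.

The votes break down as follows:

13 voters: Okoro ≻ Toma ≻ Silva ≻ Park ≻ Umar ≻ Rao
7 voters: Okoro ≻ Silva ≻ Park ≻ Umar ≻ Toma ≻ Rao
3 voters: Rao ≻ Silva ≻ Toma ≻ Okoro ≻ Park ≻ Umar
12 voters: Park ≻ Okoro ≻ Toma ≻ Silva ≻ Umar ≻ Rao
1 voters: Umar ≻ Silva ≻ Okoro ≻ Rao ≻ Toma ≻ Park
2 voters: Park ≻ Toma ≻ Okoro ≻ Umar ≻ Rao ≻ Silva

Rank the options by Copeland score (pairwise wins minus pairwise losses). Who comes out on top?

Okoro

Pairwise results:
  Silva vs Park: Silva wins 24–14.
  Silva vs Rao: Silva wins 33–5.
  Silva vs Okoro: Okoro wins 34–4.
  Silva vs Toma: Toma wins 27–11.
  Silva vs Umar: Silva wins 35–3.
  Park vs Rao: Park wins 34–4.
  Park vs Okoro: Okoro wins 24–14.
  Park vs Toma: Park wins 21–17.
  Park vs Umar: Park wins 37–1.
  Rao vs Okoro: Okoro wins 35–3.
  Rao vs Toma: Toma wins 34–4.
  Rao vs Umar: Umar wins 35–3.
  Okoro vs Toma: Okoro wins 33–5.
  Okoro vs Umar: Okoro wins 37–1.
  Toma vs Umar: Toma wins 30–8.
Copeland scores (wins − losses):
  Silva: 3 − 2 = 1
  Park: 3 − 2 = 1
  Rao: 0 − 5 = -5
  Okoro: 5 − 0 = 5
  Toma: 3 − 2 = 1
  Umar: 1 − 4 = -3
Okoro has the best Copeland score.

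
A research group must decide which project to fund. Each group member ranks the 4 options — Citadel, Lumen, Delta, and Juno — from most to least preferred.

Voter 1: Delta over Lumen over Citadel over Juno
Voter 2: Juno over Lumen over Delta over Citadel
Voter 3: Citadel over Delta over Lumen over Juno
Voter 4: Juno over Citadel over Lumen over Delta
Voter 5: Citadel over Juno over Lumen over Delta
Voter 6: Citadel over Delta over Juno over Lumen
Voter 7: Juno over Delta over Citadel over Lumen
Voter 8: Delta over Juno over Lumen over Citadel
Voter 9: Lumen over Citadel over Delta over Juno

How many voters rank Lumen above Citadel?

Ballots ranking Lumen above Citadel: 4.
Ballots ranking Citadel above Lumen: 5.
So 4 of 9 voters prefer Lumen to Citadel.

4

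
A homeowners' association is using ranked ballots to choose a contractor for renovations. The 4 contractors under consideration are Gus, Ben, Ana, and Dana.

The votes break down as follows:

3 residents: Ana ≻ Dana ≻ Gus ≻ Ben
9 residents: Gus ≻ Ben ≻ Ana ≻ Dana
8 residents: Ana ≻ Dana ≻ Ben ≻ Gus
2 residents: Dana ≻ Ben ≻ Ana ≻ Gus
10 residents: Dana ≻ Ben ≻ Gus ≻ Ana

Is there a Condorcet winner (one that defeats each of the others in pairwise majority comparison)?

No

Head-to-head results (32 voters total):
Gus vs Ben: Ben wins 20–12.
Gus vs Ana: Gus wins 19–13.
Gus vs Dana: Dana wins 23–9.
Ben vs Ana: Ben wins 21–11.
Ben vs Dana: Dana wins 23–9.
Ana vs Dana: Ana wins 20–12.
No candidate beats all others: Gus beats Ana beats Dana beats Gus, a majority cycle.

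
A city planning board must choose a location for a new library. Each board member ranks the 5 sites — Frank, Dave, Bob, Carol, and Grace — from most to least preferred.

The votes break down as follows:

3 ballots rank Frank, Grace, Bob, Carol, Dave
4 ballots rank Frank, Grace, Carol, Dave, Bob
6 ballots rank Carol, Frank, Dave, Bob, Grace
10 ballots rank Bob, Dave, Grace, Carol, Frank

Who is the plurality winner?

First-place vote totals:
  Frank: 7
  Dave: 0
  Bob: 10
  Carol: 6
  Grace: 0
Bob has the most first-place votes.

Bob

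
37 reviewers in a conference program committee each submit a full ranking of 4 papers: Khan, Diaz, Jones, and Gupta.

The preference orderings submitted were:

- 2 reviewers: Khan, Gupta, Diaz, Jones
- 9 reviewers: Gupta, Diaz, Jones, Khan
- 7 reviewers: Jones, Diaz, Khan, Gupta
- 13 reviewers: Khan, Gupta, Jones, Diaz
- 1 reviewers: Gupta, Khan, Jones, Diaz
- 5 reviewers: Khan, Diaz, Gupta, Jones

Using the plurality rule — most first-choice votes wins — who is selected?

First-place vote totals:
  Khan: 20
  Diaz: 0
  Jones: 7
  Gupta: 10
Khan has the most first-place votes.

Khan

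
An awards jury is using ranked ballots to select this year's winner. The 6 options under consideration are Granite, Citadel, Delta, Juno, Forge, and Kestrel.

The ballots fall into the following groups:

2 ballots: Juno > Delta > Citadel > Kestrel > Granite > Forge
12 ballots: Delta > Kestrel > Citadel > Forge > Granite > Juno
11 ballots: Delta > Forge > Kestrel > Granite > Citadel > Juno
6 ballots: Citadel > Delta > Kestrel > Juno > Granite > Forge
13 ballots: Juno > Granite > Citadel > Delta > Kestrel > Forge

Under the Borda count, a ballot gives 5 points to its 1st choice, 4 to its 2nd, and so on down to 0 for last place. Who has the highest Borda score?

Delta

Borda scores:
  Granite: 2·1 + 12·1 + 11·2 + 6·1 + 13·4 = 94
  Citadel: 2·3 + 12·3 + 11·1 + 6·5 + 13·3 = 122
  Delta: 2·4 + 12·5 + 11·5 + 6·4 + 13·2 = 173
  Juno: 2·5 + 12·0 + 11·0 + 6·2 + 13·5 = 87
  Forge: 2·0 + 12·2 + 11·4 + 6·0 + 13·0 = 68
  Kestrel: 2·2 + 12·4 + 11·3 + 6·3 + 13·1 = 116
Delta has the highest total.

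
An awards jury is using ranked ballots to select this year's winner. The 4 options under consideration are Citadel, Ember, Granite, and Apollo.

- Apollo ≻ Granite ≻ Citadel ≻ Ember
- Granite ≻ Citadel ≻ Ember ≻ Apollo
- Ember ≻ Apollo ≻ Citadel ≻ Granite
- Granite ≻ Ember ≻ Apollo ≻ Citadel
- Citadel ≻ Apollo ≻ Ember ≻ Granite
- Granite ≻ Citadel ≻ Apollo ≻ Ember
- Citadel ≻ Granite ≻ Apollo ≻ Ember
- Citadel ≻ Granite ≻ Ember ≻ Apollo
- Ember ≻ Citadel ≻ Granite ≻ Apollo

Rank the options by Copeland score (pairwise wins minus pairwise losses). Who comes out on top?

Citadel

Pairwise results:
  Citadel vs Ember: Citadel wins 6–3.
  Citadel vs Granite: Citadel wins 5–4.
  Citadel vs Apollo: Citadel wins 6–3.
  Ember vs Granite: Granite wins 6–3.
  Ember vs Apollo: Ember wins 5–4.
  Granite vs Apollo: Granite wins 6–3.
Copeland scores (wins − losses):
  Citadel: 3 − 0 = 3
  Ember: 1 − 2 = -1
  Granite: 2 − 1 = 1
  Apollo: 0 − 3 = -3
Citadel has the best Copeland score.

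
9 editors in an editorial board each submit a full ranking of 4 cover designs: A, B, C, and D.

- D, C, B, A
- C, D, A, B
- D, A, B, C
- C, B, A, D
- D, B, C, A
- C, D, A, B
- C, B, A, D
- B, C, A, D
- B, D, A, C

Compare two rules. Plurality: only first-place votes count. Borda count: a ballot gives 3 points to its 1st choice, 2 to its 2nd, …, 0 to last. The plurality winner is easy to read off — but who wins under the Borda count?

Plurality first-place counts: A 0, B 2, C 4, D 3 → C.
Borda totals: A 8, B 14, C 17, D 15 → C.

C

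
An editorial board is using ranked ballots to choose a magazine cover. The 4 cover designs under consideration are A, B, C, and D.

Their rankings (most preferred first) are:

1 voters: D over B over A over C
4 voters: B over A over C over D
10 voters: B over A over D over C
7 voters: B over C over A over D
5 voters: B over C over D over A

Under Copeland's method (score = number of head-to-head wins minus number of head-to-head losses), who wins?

B

Pairwise results:
  A vs B: B wins 27–0.
  A vs C: A wins 15–12.
  A vs D: A wins 21–6.
  B vs C: B wins 27–0.
  B vs D: B wins 26–1.
  C vs D: C wins 16–11.
Copeland scores (wins − losses):
  A: 2 − 1 = 1
  B: 3 − 0 = 3
  C: 1 − 2 = -1
  D: 0 − 3 = -3
B has the best Copeland score.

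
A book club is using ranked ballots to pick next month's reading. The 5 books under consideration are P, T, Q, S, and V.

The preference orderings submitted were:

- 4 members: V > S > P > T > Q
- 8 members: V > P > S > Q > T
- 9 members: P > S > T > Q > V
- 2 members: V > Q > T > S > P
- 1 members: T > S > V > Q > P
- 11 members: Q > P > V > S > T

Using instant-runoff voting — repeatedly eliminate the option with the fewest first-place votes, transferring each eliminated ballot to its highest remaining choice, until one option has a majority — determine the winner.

Round 1: V 14, Q 11, P 9, T 1, S 0. S has the fewest and is eliminated.
Round 2: V 14, Q 11, P 9, T 1. T has the fewest and is eliminated.
Round 3: V 15, Q 11, P 9. P has the fewest and is eliminated.
Round 4: Q 20, V 15. Q has a majority.

Q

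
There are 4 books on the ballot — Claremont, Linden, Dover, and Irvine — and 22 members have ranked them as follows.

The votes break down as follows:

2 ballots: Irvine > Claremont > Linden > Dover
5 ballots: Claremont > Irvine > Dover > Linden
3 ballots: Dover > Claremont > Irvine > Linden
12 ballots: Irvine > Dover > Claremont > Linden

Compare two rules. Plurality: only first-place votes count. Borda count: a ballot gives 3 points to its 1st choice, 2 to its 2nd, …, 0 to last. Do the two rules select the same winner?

Yes

Plurality first-place counts: Claremont 5, Linden 0, Dover 3, Irvine 14 → Irvine.
Borda totals: Claremont 37, Linden 2, Dover 38, Irvine 55 → Irvine.
The two rules agree on Irvine.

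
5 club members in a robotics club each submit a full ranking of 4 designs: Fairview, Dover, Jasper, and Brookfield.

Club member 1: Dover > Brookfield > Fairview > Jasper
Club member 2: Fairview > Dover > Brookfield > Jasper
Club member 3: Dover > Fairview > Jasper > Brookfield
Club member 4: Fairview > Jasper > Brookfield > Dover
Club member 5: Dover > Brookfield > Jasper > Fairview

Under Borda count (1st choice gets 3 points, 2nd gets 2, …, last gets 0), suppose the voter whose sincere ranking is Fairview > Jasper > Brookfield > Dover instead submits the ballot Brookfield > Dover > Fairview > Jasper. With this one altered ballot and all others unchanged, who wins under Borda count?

Dover

Borda totals with the altered ballot: Fairview 7, Dover 13, Jasper 2, Brookfield 8.
The winner is unchanged: still Dover.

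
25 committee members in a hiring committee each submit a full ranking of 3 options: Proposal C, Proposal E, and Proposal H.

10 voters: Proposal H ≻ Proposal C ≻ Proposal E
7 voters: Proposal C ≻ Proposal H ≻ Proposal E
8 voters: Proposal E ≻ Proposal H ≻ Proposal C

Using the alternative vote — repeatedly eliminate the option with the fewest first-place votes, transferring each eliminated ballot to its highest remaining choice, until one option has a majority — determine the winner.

Proposal H

Round 1: Proposal H 10, Proposal E 8, Proposal C 7. Proposal C has the fewest and is eliminated.
Round 2: Proposal H 17, Proposal E 8. Proposal H has a majority.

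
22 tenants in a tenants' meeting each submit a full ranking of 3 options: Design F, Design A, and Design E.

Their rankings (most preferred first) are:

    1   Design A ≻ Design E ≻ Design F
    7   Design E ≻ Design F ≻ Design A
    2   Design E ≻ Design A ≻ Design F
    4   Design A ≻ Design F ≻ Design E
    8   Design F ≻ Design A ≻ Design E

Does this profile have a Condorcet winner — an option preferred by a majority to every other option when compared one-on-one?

Yes

Head-to-head results (22 voters total):
Design F vs Design A: Design F wins 15–7.
Design F vs Design E: Design F wins 12–10.
Design A vs Design E: Design A wins 13–9.
Design F beats each rival — Design A (15–7), Design E (12–10) — so Design F is the Condorcet winner.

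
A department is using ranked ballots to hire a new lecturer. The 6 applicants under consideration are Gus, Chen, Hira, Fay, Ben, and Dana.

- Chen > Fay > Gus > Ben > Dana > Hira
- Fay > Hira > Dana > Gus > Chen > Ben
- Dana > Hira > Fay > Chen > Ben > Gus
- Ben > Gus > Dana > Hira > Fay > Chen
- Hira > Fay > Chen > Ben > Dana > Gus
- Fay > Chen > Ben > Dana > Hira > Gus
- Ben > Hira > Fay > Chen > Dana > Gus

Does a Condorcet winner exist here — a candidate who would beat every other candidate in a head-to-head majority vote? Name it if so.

None — there is no Condorcet winner

Head-to-head results (7 voters total):
Gus vs Chen: Chen wins 5–2.
Gus vs Hira: Hira wins 5–2.
Gus vs Fay: Fay wins 6–1.
Gus vs Ben: Ben wins 5–2.
Gus vs Dana: Dana wins 5–2.
Chen vs Hira: Hira wins 5–2.
Chen vs Fay: Fay wins 6–1.
Chen vs Ben: Chen wins 5–2.
Chen vs Dana: Chen wins 4–3.
Hira vs Fay: Hira wins 4–3.
Hira vs Ben: Ben wins 4–3.
Hira vs Dana: Dana wins 4–3.
Fay vs Ben: Fay wins 5–2.
Fay vs Dana: Fay wins 5–2.
Ben vs Dana: Ben wins 5–2.
No candidate beats all others: Chen beats Ben beats Hira beats Chen, a majority cycle.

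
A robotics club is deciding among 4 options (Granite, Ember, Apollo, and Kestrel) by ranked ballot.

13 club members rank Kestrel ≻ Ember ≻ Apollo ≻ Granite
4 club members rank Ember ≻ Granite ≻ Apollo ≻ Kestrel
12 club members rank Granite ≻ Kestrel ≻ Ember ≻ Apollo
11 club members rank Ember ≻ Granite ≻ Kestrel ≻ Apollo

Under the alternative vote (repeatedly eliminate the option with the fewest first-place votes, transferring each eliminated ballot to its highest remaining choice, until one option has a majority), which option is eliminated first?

Round 1: Ember 15, Kestrel 13, Granite 12, Apollo 0. Apollo has the fewest and is eliminated.
Round 2: Ember 15, Kestrel 13, Granite 12. Granite has the fewest and is eliminated.
Round 3: Kestrel 25, Ember 15. Kestrel has a majority.

Apollo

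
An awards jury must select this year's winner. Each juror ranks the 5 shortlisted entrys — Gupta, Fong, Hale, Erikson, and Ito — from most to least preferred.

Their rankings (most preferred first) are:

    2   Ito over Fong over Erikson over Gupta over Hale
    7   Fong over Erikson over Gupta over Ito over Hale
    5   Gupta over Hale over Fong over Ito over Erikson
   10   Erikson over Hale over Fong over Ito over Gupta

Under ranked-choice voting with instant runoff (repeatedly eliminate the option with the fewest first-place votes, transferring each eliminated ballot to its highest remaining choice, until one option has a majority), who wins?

Round 1: Erikson 10, Fong 7, Gupta 5, Ito 2, Hale 0. Hale has the fewest and is eliminated.
Round 2: Erikson 10, Fong 7, Gupta 5, Ito 2. Ito has the fewest and is eliminated.
Round 3: Erikson 10, Fong 9, Gupta 5. Gupta has the fewest and is eliminated.
Round 4: Fong 14, Erikson 10. Fong has a majority.

Fong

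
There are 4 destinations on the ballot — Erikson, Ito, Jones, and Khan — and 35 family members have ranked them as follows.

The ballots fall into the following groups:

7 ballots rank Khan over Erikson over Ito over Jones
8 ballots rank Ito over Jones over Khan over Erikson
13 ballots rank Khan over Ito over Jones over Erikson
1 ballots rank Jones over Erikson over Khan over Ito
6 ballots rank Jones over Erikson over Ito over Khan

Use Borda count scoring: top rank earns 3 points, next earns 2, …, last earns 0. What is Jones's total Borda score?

Borda scores:
  Erikson: 7·2 + 8·0 + 13·0 + 2 + 6·2 = 28
  Ito: 7·1 + 8·3 + 13·2 + 0 + 6·1 = 63
  Jones: 7·0 + 8·2 + 13·1 + 3 + 6·3 = 50
  Khan: 7·3 + 8·1 + 13·3 + 1 + 6·0 = 69

50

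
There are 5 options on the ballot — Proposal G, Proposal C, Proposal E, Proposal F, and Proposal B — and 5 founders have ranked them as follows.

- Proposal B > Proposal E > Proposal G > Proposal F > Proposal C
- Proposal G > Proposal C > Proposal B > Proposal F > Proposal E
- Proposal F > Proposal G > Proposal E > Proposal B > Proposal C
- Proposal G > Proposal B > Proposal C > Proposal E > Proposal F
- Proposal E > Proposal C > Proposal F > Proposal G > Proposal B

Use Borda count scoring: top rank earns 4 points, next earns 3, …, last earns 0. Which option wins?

Borda scores:
  Proposal G: 2 + 4 + 3 + 4 + 1 = 14
  Proposal C: 0 + 3 + 0 + 2 + 3 = 8
  Proposal E: 3 + 0 + 2 + 1 + 4 = 10
  Proposal F: 1 + 1 + 4 + 0 + 2 = 8
  Proposal B: 4 + 2 + 1 + 3 + 0 = 10
Proposal G has the highest total.

Proposal G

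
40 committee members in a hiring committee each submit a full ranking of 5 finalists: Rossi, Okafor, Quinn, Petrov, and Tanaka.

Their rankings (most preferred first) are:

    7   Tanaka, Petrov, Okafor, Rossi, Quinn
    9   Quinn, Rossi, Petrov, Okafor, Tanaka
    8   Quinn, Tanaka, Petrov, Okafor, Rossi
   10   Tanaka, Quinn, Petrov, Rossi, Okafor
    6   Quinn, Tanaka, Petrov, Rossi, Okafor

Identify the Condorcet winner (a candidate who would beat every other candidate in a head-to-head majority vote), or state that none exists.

Head-to-head results (40 voters total):
Rossi vs Okafor: Rossi wins 25–15.
Rossi vs Quinn: Quinn wins 33–7.
Rossi vs Petrov: Petrov wins 31–9.
Rossi vs Tanaka: Tanaka wins 31–9.
Okafor vs Quinn: Quinn wins 33–7.
Okafor vs Petrov: Petrov wins 40–0.
Okafor vs Tanaka: Tanaka wins 31–9.
Quinn vs Petrov: Quinn wins 33–7.
Quinn vs Tanaka: Quinn wins 23–17.
Petrov vs Tanaka: Tanaka wins 31–9.
Quinn beats each rival — Rossi (33–7), Okafor (33–7), Petrov (33–7), Tanaka (23–17) — so Quinn is the Condorcet winner.

Quinn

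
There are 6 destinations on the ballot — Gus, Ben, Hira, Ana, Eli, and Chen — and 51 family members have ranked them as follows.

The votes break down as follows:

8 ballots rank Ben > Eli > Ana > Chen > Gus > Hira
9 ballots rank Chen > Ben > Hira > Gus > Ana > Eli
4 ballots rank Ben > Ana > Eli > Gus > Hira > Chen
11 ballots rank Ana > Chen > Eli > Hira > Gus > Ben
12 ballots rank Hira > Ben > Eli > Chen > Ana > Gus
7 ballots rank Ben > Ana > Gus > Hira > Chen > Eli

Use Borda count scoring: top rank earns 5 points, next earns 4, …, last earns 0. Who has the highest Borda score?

Ben

Borda scores:
  Gus: 8·1 + 9·2 + 4·2 + 11·1 + 12·0 + 7·3 = 66
  Ben: 8·5 + 9·4 + 4·5 + 11·0 + 12·4 + 7·5 = 179
  Hira: 8·0 + 9·3 + 4·1 + 11·2 + 12·5 + 7·2 = 127
  Ana: 8·3 + 9·1 + 4·4 + 11·5 + 12·1 + 7·4 = 144
  Eli: 8·4 + 9·0 + 4·3 + 11·3 + 12·3 + 7·0 = 113
  Chen: 8·2 + 9·5 + 4·0 + 11·4 + 12·2 + 7·1 = 136
Ben has the highest total.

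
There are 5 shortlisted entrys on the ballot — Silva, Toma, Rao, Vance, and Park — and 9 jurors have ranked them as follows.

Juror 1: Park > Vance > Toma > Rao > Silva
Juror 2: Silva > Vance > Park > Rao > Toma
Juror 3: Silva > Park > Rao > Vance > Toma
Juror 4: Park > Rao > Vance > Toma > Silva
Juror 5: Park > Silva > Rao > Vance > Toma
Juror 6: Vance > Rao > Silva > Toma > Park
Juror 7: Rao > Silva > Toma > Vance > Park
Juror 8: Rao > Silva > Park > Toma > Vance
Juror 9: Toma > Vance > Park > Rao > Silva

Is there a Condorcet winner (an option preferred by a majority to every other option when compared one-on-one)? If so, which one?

There is no Condorcet winner

Head-to-head results (9 voters total):
Silva vs Toma: Silva wins 6–3.
Silva vs Rao: Rao wins 6–3.
Silva vs Vance: Silva wins 5–4.
Silva vs Park: Silva wins 5–4.
Toma vs Rao: Rao wins 7–2.
Toma vs Vance: Vance wins 6–3.
Toma vs Park: Park wins 6–3.
Rao vs Vance: Rao wins 5–4.
Rao vs Park: Park wins 6–3.
Vance vs Park: Park wins 5–4.
No candidate beats all others: Silva beats Park beats Rao beats Silva, a majority cycle.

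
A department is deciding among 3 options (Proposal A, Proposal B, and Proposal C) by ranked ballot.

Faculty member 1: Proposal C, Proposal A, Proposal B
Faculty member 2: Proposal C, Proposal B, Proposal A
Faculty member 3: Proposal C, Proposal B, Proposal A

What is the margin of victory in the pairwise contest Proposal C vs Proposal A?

Ballots ranking Proposal C above Proposal A: 3.
Ballots ranking Proposal A above Proposal C: 0.
Proposal C wins 3–0, a margin of 3.

3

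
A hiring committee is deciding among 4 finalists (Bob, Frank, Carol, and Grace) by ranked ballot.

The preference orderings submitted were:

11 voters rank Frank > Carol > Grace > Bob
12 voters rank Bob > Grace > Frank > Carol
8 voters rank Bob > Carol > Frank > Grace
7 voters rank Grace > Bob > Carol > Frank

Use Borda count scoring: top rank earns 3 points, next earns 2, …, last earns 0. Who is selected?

Bob

Borda scores:
  Bob: 11·0 + 12·3 + 8·3 + 7·2 = 74
  Frank: 11·3 + 12·1 + 8·1 + 7·0 = 53
  Carol: 11·2 + 12·0 + 8·2 + 7·1 = 45
  Grace: 11·1 + 12·2 + 8·0 + 7·3 = 56
Bob has the highest total.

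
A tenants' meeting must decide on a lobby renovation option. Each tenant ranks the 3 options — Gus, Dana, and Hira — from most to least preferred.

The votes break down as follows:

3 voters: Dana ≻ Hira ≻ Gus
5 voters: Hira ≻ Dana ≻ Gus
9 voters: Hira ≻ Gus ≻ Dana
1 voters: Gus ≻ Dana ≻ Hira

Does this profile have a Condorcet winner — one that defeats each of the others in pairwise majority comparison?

Yes

Head-to-head results (18 voters total):
Gus vs Dana: Gus wins 10–8.
Gus vs Hira: Hira wins 17–1.
Dana vs Hira: Hira wins 14–4.
Hira beats each rival — Gus (17–1), Dana (14–4) — so Hira is the Condorcet winner.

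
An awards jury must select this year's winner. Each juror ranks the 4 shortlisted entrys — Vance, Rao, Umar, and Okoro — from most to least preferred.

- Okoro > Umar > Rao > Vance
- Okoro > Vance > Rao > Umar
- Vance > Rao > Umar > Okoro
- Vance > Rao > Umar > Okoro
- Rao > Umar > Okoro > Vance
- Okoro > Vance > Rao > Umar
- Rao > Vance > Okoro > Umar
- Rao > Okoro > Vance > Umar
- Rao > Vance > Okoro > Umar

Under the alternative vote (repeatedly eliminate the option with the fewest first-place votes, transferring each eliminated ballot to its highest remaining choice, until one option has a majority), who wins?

Round 1: Rao 4, Okoro 3, Vance 2, Umar 0. Umar has the fewest and is eliminated.
Round 2: Rao 4, Okoro 3, Vance 2. Vance has the fewest and is eliminated.
Round 3: Rao 6, Okoro 3. Rao has a majority.

Rao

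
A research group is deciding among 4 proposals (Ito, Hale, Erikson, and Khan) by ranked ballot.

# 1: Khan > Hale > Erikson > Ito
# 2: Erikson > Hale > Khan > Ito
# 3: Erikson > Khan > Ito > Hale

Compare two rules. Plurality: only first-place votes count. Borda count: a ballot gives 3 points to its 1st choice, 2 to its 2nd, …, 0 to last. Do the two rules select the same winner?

Plurality first-place counts: Ito 0, Hale 0, Erikson 2, Khan 1 → Erikson.
Borda totals: Ito 1, Hale 4, Erikson 7, Khan 6 → Erikson.
The two rules agree on Erikson.

Yes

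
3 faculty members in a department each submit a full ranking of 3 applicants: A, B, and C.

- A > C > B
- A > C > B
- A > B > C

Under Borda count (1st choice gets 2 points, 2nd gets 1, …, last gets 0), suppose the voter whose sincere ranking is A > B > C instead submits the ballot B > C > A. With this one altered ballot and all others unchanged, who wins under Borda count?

Borda totals with the altered ballot: A 4, B 2, C 3.
The winner is unchanged: still A.

A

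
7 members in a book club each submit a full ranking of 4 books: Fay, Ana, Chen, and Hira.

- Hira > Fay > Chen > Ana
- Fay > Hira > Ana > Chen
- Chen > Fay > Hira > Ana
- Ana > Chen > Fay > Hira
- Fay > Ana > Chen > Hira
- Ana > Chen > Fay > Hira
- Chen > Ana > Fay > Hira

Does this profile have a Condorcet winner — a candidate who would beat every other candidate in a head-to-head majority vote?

Head-to-head results (7 voters total):
Fay vs Ana: Fay wins 4–3.
Fay vs Chen: Chen wins 4–3.
Fay vs Hira: Fay wins 6–1.
Ana vs Chen: Ana wins 4–3.
Ana vs Hira: Ana wins 4–3.
Chen vs Hira: Chen wins 5–2.
No candidate beats all others: Fay beats Ana beats Chen beats Fay, a majority cycle.

No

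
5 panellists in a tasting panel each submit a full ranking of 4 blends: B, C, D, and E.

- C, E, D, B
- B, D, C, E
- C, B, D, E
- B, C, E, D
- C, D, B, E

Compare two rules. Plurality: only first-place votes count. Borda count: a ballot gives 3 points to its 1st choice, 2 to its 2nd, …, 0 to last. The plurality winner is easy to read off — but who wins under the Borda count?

Plurality first-place counts: B 2, C 3, D 0, E 0 → C.
Borda totals: B 9, C 12, D 6, E 3 → C.

C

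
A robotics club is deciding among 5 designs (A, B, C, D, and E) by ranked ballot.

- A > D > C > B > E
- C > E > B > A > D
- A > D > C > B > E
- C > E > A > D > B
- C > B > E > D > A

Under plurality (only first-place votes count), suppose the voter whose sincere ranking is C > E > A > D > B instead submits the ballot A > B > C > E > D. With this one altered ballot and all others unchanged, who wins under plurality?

First-place totals with the altered ballot: A 3, B 0, C 2, D 0, E 0.
The switch changes the winner from C to A.

A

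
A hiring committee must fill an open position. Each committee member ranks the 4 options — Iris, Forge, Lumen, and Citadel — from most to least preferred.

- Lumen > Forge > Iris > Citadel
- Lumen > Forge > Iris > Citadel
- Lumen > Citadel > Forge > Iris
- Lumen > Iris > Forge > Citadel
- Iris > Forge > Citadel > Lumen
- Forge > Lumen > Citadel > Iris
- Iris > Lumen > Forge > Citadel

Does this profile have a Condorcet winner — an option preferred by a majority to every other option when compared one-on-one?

Head-to-head results (7 voters total):
Iris vs Forge: Forge wins 4–3.
Iris vs Lumen: Lumen wins 5–2.
Iris vs Citadel: Iris wins 5–2.
Forge vs Lumen: Lumen wins 5–2.
Forge vs Citadel: Forge wins 6–1.
Lumen vs Citadel: Lumen wins 6–1.
Lumen beats each rival — Iris (5–2), Forge (5–2), Citadel (6–1) — so Lumen is the Condorcet winner.

Yes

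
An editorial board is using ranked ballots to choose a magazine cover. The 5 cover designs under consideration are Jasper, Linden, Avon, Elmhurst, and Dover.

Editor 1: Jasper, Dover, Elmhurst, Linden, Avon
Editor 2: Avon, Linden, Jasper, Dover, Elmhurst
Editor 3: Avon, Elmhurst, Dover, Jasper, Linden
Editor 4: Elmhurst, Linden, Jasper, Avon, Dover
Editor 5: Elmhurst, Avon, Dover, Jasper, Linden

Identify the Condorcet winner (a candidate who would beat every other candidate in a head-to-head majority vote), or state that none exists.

Elmhurst

Head-to-head results (5 voters total):
Jasper vs Linden: Jasper wins 3–2.
Jasper vs Avon: Avon wins 3–2.
Jasper vs Elmhurst: Elmhurst wins 3–2.
Jasper vs Dover: Jasper wins 3–2.
Linden vs Avon: Avon wins 3–2.
Linden vs Elmhurst: Elmhurst wins 4–1.
Linden vs Dover: Dover wins 3–2.
Avon vs Elmhurst: Elmhurst wins 3–2.
Avon vs Dover: Avon wins 4–1.
Elmhurst vs Dover: Elmhurst wins 3–2.
Elmhurst beats each rival — Jasper (3–2), Linden (4–1), Avon (3–2), Dover (3–2) — so Elmhurst is the Condorcet winner.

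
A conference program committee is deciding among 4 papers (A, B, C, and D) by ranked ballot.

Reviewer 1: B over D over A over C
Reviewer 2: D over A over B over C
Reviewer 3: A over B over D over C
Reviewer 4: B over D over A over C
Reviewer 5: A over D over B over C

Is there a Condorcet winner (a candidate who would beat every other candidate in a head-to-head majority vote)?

No

Head-to-head results (5 voters total):
A vs B: A wins 3–2.
A vs C: A wins 5–0.
A vs D: D wins 3–2.
B vs C: B wins 5–0.
B vs D: B wins 3–2.
C vs D: D wins 5–0.
No candidate beats all others: A beats B beats D beats A, a majority cycle.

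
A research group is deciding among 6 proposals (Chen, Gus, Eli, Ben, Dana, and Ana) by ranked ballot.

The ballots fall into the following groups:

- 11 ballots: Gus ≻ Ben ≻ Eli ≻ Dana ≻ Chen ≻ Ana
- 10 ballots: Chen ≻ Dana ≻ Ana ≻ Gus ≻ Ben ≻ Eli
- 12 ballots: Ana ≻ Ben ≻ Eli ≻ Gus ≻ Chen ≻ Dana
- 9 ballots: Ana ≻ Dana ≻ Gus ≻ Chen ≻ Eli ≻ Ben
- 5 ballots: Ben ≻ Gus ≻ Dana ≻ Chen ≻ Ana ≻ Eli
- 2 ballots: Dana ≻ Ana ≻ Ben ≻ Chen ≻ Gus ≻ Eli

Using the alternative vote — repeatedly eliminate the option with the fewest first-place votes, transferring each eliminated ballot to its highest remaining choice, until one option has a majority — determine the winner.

Ana

Round 1: Ana 21, Gus 11, Chen 10, Ben 5, Dana 2, Eli 0. Eli has the fewest and is eliminated.
Round 2: Ana 21, Gus 11, Chen 10, Ben 5, Dana 2. Dana has the fewest and is eliminated.
Round 3: Ana 23, Gus 11, Chen 10, Ben 5. Ben has the fewest and is eliminated.
Round 4: Ana 23, Gus 16, Chen 10. Chen has the fewest and is eliminated.
Round 5: Ana 33, Gus 16. Ana has a majority.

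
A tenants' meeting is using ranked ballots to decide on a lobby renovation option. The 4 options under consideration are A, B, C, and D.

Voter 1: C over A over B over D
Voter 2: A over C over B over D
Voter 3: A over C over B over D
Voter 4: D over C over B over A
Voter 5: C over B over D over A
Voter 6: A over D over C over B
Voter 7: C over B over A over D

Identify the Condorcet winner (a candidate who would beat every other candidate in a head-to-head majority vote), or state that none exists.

C

Head-to-head results (7 voters total):
A vs B: A wins 4–3.
A vs C: C wins 4–3.
A vs D: A wins 5–2.
B vs C: C wins 7–0.
B vs D: B wins 5–2.
C vs D: C wins 5–2.
C beats each rival — A (4–3), B (7–0), D (5–2) — so C is the Condorcet winner.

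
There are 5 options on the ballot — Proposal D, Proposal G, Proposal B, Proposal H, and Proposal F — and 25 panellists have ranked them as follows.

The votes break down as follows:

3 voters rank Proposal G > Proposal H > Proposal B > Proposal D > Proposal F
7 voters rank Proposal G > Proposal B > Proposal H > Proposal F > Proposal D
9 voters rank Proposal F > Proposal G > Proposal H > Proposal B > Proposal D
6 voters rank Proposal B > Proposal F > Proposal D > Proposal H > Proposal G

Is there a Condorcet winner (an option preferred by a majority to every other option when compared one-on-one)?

Head-to-head results (25 voters total):
Proposal D vs Proposal G: Proposal G wins 19–6.
Proposal D vs Proposal B: Proposal B wins 25–0.
Proposal D vs Proposal H: Proposal H wins 19–6.
Proposal D vs Proposal F: Proposal F wins 22–3.
Proposal G vs Proposal B: Proposal G wins 19–6.
Proposal G vs Proposal H: Proposal G wins 19–6.
Proposal G vs Proposal F: Proposal F wins 15–10.
Proposal B vs Proposal H: Proposal B wins 13–12.
Proposal B vs Proposal F: Proposal B wins 16–9.
Proposal H vs Proposal F: Proposal F wins 15–10.
No candidate beats all others: Proposal G beats Proposal B beats Proposal F beats Proposal G, a majority cycle.

No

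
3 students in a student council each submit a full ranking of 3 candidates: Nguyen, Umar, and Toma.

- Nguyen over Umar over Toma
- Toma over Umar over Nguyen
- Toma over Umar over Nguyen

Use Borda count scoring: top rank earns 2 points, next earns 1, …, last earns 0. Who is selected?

Borda scores:
  Nguyen: 2 + 0 + 0 = 2
  Umar: 1 + 1 + 1 = 3
  Toma: 0 + 2 + 2 = 4
Toma has the highest total.

Toma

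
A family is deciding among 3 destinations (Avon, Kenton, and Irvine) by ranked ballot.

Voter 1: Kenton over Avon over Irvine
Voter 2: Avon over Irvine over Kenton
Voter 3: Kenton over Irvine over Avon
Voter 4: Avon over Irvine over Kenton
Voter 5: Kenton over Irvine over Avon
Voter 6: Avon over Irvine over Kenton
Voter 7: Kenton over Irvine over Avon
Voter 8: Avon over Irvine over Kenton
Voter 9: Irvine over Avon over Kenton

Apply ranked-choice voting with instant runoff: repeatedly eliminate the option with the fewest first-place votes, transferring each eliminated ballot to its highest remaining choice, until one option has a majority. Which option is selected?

Round 1: Avon 4, Kenton 4, Irvine 1. Irvine has the fewest and is eliminated.
Round 2: Avon 5, Kenton 4. Avon has a majority.

Avon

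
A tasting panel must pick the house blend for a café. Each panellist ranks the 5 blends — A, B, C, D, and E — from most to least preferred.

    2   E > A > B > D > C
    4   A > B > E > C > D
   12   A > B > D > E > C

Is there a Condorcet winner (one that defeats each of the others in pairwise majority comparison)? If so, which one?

A

Head-to-head results (18 voters total):
A vs B: A wins 18–0.
A vs C: A wins 18–0.
A vs D: A wins 18–0.
A vs E: A wins 16–2.
B vs C: B wins 18–0.
B vs D: B wins 18–0.
B vs E: B wins 16–2.
C vs D: D wins 14–4.
C vs E: E wins 18–0.
D vs E: D wins 12–6.
A beats each rival — B (18–0), C (18–0), D (18–0), E (16–2) — so A is the Condorcet winner.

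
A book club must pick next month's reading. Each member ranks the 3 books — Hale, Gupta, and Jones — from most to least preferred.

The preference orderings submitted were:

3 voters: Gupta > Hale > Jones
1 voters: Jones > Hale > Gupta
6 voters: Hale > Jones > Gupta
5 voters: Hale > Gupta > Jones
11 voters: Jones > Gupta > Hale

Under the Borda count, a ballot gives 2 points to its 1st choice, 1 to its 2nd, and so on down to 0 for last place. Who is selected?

Jones

Borda scores:
  Hale: 3·1 + 1 + 6·2 + 5·2 + 11·0 = 26
  Gupta: 3·2 + 0 + 6·0 + 5·1 + 11·1 = 22
  Jones: 3·0 + 2 + 6·1 + 5·0 + 11·2 = 30
Jones has the highest total.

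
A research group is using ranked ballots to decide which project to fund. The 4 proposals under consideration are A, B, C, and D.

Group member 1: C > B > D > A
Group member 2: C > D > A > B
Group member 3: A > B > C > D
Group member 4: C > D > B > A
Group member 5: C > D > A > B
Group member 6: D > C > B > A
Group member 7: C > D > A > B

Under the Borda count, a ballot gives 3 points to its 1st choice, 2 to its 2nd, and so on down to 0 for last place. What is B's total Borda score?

6

Borda scores:
  A: 0 + 1 + 3 + 0 + 1 + 0 + 1 = 6
  B: 2 + 0 + 2 + 1 + 0 + 1 + 0 = 6
  C: 3 + 3 + 1 + 3 + 3 + 2 + 3 = 18
  D: 1 + 2 + 0 + 2 + 2 + 3 + 2 = 12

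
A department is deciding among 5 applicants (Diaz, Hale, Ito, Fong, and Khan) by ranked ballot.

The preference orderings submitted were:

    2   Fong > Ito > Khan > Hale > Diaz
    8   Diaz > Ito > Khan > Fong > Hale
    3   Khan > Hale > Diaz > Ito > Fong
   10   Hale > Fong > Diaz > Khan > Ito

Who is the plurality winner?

First-place vote totals:
  Diaz: 8
  Hale: 10
  Ito: 0
  Fong: 2
  Khan: 3
Hale has the most first-place votes.

Hale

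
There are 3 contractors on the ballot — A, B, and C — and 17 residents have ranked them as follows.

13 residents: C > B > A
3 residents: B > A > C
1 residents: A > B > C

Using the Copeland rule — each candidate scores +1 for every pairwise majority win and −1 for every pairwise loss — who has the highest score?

Pairwise results:
  A vs B: B wins 16–1.
  A vs C: C wins 13–4.
  B vs C: C wins 13–4.
Copeland scores (wins − losses):
  A: 0 − 2 = -2
  B: 1 − 1 = 0
  C: 2 − 0 = 2
C has the best Copeland score.

C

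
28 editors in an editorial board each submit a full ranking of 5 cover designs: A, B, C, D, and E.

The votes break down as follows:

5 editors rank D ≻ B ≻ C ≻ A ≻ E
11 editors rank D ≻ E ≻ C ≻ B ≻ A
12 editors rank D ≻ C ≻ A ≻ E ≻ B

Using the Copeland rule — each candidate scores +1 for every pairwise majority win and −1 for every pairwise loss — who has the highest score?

Pairwise results:
  A vs B: B wins 16–12.
  A vs C: C wins 28–0.
  A vs D: D wins 28–0.
  A vs E: A wins 17–11.
  B vs C: C wins 23–5.
  B vs D: D wins 28–0.
  B vs E: E wins 23–5.
  C vs D: D wins 28–0.
  C vs E: C wins 17–11.
  D vs E: D wins 28–0.
Copeland scores (wins − losses):
  A: 1 − 3 = -2
  B: 1 − 3 = -2
  C: 3 − 1 = 2
  D: 4 − 0 = 4
  E: 1 − 3 = -2
D has the best Copeland score.

D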